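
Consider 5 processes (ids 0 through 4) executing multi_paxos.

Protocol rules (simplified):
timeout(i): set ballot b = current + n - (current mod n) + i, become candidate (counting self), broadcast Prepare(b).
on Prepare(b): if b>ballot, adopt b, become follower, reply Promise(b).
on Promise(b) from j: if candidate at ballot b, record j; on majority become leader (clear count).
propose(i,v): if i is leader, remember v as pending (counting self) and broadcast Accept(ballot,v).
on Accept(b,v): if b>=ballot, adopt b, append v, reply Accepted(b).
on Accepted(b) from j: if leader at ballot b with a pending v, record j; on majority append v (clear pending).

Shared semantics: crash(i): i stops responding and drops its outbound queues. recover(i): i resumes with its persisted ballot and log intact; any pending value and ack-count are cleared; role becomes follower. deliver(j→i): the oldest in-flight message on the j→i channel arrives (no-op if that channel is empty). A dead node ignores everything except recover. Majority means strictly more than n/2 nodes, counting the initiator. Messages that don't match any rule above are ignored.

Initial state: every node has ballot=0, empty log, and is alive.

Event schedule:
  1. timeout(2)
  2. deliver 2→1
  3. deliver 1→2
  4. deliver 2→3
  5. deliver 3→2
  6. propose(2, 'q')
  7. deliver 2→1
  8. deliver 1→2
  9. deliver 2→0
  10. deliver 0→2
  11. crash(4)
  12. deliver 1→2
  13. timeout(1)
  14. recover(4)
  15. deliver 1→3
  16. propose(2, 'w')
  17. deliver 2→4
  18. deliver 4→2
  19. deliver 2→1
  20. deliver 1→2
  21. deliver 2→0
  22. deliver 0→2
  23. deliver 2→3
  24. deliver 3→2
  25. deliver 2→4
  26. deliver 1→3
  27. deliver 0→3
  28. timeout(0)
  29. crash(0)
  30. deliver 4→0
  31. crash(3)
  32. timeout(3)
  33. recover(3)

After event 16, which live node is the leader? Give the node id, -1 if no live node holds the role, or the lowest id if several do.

e1 timeout(2): 2[cand,b=7,-]
e2 deliver 2→1: 1[foll,b=7,-]
e3 deliver 1→2: ·
e4 deliver 2→3: 3[foll,b=7,-]
e5 deliver 3→2: 2[lead,b=7,-]
e6 propose(2,'q'): ·
e7 deliver 2→1: 1[foll,b=7,q]
e8 deliver 1→2: ·
e9 deliver 2→0: 0[foll,b=7,-]
e10 deliver 0→2: ·
e11 crash(4): 4[✗foll,b=0,-]
e12 deliver 1→2: ·
e13 timeout(1): 1[cand,b=11,q]
e14 recover(4): 4[foll,b=0,-]
e15 deliver 1→3: 3[foll,b=11,-]
e16 propose(2,'w'): ·

2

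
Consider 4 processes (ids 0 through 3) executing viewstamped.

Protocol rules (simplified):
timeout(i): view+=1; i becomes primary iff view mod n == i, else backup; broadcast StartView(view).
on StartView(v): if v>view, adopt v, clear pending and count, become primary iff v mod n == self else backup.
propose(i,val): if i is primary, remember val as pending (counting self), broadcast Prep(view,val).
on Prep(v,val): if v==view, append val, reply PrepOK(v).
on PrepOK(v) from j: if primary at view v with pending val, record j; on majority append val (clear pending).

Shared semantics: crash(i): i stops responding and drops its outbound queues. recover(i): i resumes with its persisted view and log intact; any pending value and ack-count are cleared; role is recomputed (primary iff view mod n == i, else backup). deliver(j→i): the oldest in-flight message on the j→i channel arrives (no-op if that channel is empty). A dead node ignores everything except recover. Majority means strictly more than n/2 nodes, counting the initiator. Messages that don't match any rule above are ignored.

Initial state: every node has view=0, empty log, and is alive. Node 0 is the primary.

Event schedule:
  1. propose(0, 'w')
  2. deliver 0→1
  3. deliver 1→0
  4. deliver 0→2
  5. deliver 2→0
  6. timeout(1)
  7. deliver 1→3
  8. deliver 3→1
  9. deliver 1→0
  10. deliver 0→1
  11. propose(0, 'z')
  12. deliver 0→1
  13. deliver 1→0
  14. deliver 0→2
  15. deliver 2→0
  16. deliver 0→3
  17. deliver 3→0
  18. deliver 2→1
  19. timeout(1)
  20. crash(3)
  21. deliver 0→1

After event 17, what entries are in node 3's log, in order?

step 1 propose(0,'w'): —
step 2 deliver 0→1: 1={back,v=0,log=w}
step 3 deliver 1→0: —
step 4 deliver 0→2: 2={back,v=0,log=w}
step 5 deliver 2→0: 0={prim,v=0,log=w}
step 6 timeout(1): 1={prim,v=1,log=w}
step 7 deliver 1→3: 3={back,v=1,log=-}
step 8 deliver 3→1: —
step 9 deliver 1→0: 0={back,v=1,log=w}
step 10 deliver 0→1: —
step 11 propose(0,'z'): —
step 12 deliver 0→1: —
step 13 deliver 1→0: —
step 14 deliver 0→2: —
step 15 deliver 2→0: —
step 16 deliver 0→3: —
step 17 deliver 3→0: —

empty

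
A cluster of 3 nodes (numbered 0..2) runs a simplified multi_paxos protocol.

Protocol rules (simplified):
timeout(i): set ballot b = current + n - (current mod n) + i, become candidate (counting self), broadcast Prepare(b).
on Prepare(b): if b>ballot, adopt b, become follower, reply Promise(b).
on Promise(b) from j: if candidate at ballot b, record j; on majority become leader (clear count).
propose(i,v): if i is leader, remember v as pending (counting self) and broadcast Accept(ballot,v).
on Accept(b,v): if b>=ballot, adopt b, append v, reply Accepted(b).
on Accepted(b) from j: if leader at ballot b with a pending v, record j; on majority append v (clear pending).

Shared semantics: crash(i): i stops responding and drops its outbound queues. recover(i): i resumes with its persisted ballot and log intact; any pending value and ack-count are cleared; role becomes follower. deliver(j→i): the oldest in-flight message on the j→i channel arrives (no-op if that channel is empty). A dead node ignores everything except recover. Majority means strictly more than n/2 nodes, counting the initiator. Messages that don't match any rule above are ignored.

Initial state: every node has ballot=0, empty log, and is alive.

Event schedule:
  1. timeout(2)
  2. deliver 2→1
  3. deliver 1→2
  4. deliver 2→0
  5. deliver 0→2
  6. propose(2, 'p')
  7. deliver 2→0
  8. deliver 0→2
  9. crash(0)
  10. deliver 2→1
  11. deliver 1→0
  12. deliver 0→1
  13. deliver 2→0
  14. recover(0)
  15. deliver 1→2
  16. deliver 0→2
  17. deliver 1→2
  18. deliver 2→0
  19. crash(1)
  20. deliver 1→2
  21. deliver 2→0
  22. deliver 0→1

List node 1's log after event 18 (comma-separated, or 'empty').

1. timeout(2):  <2:cand b5 ->
2. deliver 2→1:  <1:foll b5 ->
3. deliver 1→2:  <2:lead b5 ->
4. deliver 2→0:  <0:foll b5 ->
5. deliver 0→2:  nop
6. propose(2,'p'):  nop
7. deliver 2→0:  <0:foll b5 p>
8. deliver 0→2:  <2:lead b5 p>
9. crash(0):  <0:✗foll b5 p>
10. deliver 2→1:  <1:foll b5 p>
11. deliver 1→0:  nop
12. deliver 0→1:  nop
13. deliver 2→0:  nop
14. recover(0):  <0:foll b5 p>
15. deliver 1→2:  nop
16. deliver 0→2:  nop
17. deliver 1→2:  nop
18. deliver 2→0:  nop

p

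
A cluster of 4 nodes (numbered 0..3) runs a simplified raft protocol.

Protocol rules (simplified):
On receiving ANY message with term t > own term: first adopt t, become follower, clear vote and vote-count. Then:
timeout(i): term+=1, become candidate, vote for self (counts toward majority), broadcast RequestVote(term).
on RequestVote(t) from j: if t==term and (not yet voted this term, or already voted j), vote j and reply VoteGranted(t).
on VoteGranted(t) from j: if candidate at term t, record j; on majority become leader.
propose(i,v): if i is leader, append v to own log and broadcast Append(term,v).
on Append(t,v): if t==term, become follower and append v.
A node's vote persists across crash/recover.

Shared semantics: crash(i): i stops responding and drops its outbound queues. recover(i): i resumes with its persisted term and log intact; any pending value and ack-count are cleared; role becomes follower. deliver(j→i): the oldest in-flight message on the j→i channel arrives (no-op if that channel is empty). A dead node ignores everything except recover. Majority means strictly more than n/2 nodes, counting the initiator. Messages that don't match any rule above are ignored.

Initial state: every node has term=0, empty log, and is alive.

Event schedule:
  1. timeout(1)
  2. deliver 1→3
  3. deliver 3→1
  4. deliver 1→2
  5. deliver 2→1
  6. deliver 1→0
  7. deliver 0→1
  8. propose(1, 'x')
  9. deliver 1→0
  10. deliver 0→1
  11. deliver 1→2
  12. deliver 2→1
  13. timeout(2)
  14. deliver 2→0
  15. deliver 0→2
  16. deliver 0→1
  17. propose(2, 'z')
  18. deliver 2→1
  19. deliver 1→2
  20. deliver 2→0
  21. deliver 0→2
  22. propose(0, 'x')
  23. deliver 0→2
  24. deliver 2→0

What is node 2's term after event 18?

2

after 1 — timeout(1): n1:cand/t1/[-]
after 2 — deliver 1→3: n3:foll/t1/[-]
after 3 — deliver 3→1: ·
after 4 — deliver 1→2: n2:foll/t1/[-]
after 5 — deliver 2→1: n1:lead/t1/[-]
after 6 — deliver 1→0: n0:foll/t1/[-]
after 7 — deliver 0→1: ·
after 8 — propose(1,'x'): n1:lead/t1/[x]
after 9 — deliver 1→0: n0:foll/t1/[x]
after 10 — deliver 0→1: ·
after 11 — deliver 1→2: n2:foll/t1/[x]
after 12 — deliver 2→1: ·
after 13 — timeout(2): n2:cand/t2/[x]
after 14 — deliver 2→0: n0:foll/t2/[x]
after 15 — deliver 0→2: ·
after 16 — deliver 0→1: ·
after 17 — propose(2,'z'): ·
after 18 — deliver 2→1: n1:foll/t2/[x]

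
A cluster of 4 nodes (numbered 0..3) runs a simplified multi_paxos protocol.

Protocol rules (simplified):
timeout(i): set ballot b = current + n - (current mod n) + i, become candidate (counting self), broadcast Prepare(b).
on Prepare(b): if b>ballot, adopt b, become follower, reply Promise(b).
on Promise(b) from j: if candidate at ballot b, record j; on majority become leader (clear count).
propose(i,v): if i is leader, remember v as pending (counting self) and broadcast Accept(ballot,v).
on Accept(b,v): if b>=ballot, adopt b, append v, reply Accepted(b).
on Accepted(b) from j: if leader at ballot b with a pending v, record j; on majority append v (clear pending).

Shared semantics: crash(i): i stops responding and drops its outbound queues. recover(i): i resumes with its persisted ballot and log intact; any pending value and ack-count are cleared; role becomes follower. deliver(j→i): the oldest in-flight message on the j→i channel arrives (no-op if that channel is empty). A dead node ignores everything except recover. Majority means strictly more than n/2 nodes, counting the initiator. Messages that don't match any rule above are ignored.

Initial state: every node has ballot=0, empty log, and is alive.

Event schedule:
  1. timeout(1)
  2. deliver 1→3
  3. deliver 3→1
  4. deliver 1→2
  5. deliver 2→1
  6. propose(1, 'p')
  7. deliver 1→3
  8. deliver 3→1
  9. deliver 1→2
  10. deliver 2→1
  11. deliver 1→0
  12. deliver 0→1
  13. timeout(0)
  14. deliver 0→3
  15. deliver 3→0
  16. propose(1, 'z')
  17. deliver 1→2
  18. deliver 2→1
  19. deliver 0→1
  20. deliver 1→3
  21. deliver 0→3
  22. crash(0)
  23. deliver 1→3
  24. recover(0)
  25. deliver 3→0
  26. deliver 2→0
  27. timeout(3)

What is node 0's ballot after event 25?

1. timeout(1):  <1:cand b5 ->
2. deliver 1→3:  <3:foll b5 ->
3. deliver 3→1:  nop
4. deliver 1→2:  <2:foll b5 ->
5. deliver 2→1:  <1:lead b5 ->
6. propose(1,'p'):  nop
7. deliver 1→3:  <3:foll b5 p>
8. deliver 3→1:  nop
9. deliver 1→2:  <2:foll b5 p>
10. deliver 2→1:  <1:lead b5 p>
11. deliver 1→0:  <0:foll b5 ->
12. deliver 0→1:  nop
13. timeout(0):  <0:cand b8 ->
14. deliver 0→3:  <3:foll b8 p>
15. deliver 3→0:  nop
16. propose(1,'z'):  nop
17. deliver 1→2:  <2:foll b5 p,z>
18. deliver 2→1:  nop
19. deliver 0→1:  <1:foll b8 p>
20. deliver 1→3:  nop
21. deliver 0→3:  nop
22. crash(0):  <0:✗cand b8 ->
23. deliver 1→3:  nop
24. recover(0):  <0:foll b8 ->
25. deliver 3→0:  nop

8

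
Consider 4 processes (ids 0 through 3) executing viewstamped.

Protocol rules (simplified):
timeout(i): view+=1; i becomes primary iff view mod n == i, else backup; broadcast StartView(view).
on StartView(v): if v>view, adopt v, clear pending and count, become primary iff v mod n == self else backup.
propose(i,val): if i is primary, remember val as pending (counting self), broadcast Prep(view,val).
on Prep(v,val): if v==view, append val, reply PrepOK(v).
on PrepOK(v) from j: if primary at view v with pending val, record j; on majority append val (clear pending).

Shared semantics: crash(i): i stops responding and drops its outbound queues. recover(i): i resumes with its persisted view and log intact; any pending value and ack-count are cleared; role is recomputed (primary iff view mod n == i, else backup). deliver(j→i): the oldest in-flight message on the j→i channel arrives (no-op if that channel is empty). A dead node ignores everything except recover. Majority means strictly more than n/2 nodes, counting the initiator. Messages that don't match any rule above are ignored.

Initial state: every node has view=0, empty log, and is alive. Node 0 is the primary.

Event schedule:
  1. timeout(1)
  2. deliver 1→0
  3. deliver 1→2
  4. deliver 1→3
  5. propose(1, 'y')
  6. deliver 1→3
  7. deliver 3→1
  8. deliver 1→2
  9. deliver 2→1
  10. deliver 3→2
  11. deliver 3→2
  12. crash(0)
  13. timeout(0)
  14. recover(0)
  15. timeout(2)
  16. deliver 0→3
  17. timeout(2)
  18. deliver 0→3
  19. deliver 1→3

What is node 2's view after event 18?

[1] timeout(1) → N1(prim v1 [-])
[2] deliver 1→0 → N0(back v1 [-])
[3] deliver 1→2 → N2(back v1 [-])
[4] deliver 1→3 → N3(back v1 [-])
[5] propose(1,'y') → ∅
[6] deliver 1→3 → N3(back v1 [y])
[7] deliver 3→1 → ∅
[8] deliver 1→2 → N2(back v1 [y])
[9] deliver 2→1 → N1(prim v1 [y])
[10] deliver 3→2 → ∅
[11] deliver 3→2 → ∅
[12] crash(0) → N0(✗back v1 [-])
[13] timeout(0) → ∅
[14] recover(0) → N0(back v1 [-])
[15] timeout(2) → N2(prim v2 [y])
[16] deliver 0→3 → ∅
[17] timeout(2) → N2(back v3 [y])
[18] deliver 0→3 → ∅

3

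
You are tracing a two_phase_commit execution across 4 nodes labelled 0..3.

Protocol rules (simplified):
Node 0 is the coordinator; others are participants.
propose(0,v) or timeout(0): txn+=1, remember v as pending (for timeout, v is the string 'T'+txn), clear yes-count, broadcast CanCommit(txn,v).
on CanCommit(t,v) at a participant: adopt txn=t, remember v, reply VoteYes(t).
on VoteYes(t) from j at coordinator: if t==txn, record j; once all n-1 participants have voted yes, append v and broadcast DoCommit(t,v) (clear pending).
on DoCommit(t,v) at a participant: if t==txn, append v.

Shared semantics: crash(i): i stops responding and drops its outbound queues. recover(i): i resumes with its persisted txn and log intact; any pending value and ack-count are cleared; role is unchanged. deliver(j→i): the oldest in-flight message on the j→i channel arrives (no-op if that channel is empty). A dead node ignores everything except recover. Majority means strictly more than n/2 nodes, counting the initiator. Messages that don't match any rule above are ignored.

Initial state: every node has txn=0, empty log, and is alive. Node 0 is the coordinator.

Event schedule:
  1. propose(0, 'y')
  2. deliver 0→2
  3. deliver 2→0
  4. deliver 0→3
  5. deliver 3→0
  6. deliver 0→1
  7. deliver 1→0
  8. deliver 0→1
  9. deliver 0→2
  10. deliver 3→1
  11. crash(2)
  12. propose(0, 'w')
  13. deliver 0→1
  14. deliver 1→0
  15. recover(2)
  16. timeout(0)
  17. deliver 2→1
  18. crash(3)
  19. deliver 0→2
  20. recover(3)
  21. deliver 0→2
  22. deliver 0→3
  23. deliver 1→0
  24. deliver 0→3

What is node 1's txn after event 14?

[1] propose(0,'y') → N0(coor t1 [-])
[2] deliver 0→2 → N2(part t1 [-])
[3] deliver 2→0 → ∅
[4] deliver 0→3 → N3(part t1 [-])
[5] deliver 3→0 → ∅
[6] deliver 0→1 → N1(part t1 [-])
[7] deliver 1→0 → N0(coor t1 [y])
[8] deliver 0→1 → N1(part t1 [y])
[9] deliver 0→2 → N2(part t1 [y])
[10] deliver 3→1 → ∅
[11] crash(2) → N2(✗part t1 [y])
[12] propose(0,'w') → N0(coor t2 [y])
[13] deliver 0→1 → N1(part t2 [y])
[14] deliver 1→0 → ∅

2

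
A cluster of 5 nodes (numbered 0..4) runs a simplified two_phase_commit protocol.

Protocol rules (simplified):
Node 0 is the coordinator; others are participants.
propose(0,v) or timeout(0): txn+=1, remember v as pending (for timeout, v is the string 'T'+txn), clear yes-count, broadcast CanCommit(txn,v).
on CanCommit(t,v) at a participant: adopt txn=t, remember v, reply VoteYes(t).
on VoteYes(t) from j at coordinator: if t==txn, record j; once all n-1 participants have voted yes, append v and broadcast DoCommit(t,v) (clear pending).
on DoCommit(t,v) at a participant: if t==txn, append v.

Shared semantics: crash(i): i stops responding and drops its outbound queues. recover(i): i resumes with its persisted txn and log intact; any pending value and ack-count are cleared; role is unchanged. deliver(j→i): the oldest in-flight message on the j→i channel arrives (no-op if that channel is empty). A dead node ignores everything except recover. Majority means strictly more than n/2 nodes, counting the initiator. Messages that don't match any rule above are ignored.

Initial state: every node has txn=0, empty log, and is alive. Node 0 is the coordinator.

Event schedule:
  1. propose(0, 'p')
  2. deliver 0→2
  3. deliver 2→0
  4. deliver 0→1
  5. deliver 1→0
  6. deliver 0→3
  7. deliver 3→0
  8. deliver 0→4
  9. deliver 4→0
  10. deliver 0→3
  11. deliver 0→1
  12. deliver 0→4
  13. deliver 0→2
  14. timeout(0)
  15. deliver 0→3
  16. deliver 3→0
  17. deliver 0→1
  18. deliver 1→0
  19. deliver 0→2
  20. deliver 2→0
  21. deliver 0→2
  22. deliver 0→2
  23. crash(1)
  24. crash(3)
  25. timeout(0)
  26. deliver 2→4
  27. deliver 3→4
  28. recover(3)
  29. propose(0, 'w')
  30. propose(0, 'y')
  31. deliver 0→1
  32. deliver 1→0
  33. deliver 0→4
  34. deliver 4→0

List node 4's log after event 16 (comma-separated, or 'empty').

p

step 1 propose(0,'p'): 0={coor,t=1,log=-}
step 2 deliver 0→2: 2={part,t=1,log=-}
step 3 deliver 2→0: —
step 4 deliver 0→1: 1={part,t=1,log=-}
step 5 deliver 1→0: —
step 6 deliver 0→3: 3={part,t=1,log=-}
step 7 deliver 3→0: —
step 8 deliver 0→4: 4={part,t=1,log=-}
step 9 deliver 4→0: 0={coor,t=1,log=p}
step 10 deliver 0→3: 3={part,t=1,log=p}
step 11 deliver 0→1: 1={part,t=1,log=p}
step 12 deliver 0→4: 4={part,t=1,log=p}
step 13 deliver 0→2: 2={part,t=1,log=p}
step 14 timeout(0): 0={coor,t=2,log=p}
step 15 deliver 0→3: 3={part,t=2,log=p}
step 16 deliver 3→0: —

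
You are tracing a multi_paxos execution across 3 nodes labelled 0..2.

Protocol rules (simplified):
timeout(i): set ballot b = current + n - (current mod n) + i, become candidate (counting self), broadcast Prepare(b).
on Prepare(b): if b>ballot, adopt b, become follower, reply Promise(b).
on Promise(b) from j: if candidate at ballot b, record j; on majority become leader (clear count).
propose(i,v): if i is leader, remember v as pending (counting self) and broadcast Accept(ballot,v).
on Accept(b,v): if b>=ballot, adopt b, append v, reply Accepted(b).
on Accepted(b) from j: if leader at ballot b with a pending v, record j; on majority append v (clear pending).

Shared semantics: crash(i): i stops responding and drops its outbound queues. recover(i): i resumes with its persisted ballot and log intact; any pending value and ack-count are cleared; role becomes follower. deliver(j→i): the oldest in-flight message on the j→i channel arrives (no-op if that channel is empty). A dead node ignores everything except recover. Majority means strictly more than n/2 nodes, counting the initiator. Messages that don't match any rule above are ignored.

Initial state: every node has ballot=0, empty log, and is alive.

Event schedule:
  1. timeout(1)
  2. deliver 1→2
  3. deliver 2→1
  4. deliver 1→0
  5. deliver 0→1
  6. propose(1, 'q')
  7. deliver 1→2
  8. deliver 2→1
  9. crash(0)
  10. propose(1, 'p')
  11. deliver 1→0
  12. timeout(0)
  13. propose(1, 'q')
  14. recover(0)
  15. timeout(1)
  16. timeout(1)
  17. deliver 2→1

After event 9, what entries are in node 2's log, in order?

e1 timeout(1): 1[cand,b=4,-]
e2 deliver 1→2: 2[foll,b=4,-]
e3 deliver 2→1: 1[lead,b=4,-]
e4 deliver 1→0: 0[foll,b=4,-]
e5 deliver 0→1: ·
e6 propose(1,'q'): ·
e7 deliver 1→2: 2[foll,b=4,q]
e8 deliver 2→1: 1[lead,b=4,q]
e9 crash(0): 0[✗foll,b=4,-]

q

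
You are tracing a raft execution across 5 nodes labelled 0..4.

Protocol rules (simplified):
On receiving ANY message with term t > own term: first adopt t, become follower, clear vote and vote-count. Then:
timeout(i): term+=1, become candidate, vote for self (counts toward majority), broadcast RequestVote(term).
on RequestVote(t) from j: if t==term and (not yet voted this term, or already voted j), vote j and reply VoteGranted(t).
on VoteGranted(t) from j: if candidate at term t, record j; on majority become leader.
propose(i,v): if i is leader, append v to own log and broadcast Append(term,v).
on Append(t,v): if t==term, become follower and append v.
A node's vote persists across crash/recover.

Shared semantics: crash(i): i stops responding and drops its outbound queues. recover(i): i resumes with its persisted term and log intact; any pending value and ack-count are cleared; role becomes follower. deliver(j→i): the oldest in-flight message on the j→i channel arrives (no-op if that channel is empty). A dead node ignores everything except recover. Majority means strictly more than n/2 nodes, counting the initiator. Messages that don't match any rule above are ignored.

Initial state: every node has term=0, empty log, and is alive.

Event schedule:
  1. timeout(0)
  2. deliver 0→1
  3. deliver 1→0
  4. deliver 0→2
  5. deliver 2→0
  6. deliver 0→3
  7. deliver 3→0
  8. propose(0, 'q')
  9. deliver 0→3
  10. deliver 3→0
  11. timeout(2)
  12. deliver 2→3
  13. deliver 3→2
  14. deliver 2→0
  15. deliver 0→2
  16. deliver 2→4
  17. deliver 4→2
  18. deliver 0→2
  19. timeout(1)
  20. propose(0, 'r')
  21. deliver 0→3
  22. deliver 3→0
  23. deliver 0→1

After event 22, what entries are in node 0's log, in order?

1. timeout(0):  <0:cand t1 ->
2. deliver 0→1:  <1:foll t1 ->
3. deliver 1→0:  nop
4. deliver 0→2:  <2:foll t1 ->
5. deliver 2→0:  <0:lead t1 ->
6. deliver 0→3:  <3:foll t1 ->
7. deliver 3→0:  nop
8. propose(0,'q'):  <0:lead t1 q>
9. deliver 0→3:  <3:foll t1 q>
10. deliver 3→0:  nop
11. timeout(2):  <2:cand t2 ->
12. deliver 2→3:  <3:foll t2 q>
13. deliver 3→2:  nop
14. deliver 2→0:  <0:foll t2 q>
15. deliver 0→2:  nop
16. deliver 2→4:  <4:foll t2 ->
17. deliver 4→2:  <2:lead t2 ->
18. deliver 0→2:  nop
19. timeout(1):  <1:cand t2 ->
20. propose(0,'r'):  nop
21. deliver 0→3:  nop
22. deliver 3→0:  nop

q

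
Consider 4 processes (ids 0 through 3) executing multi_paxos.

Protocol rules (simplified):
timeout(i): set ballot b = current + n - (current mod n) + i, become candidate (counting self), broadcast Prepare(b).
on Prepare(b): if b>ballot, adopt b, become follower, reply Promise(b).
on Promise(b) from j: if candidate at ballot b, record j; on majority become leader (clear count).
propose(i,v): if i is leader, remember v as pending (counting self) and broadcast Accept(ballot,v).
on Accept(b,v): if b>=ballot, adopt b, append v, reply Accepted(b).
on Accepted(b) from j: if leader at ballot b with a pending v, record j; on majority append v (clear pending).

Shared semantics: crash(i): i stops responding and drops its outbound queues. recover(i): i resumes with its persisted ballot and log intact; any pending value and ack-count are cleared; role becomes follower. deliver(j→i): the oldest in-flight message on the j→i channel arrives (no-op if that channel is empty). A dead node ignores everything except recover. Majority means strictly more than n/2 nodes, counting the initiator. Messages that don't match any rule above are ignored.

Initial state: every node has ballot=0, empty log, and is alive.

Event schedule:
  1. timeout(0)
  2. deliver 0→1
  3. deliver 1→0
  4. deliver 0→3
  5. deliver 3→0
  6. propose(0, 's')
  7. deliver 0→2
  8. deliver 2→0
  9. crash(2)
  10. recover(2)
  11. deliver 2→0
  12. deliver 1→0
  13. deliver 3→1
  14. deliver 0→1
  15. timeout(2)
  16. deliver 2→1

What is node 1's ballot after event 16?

10

after 1 — timeout(0): n0:cand/b4/[-]
after 2 — deliver 0→1: n1:foll/b4/[-]
after 3 — deliver 1→0: ·
after 4 — deliver 0→3: n3:foll/b4/[-]
after 5 — deliver 3→0: n0:lead/b4/[-]
after 6 — propose(0,'s'): ·
after 7 — deliver 0→2: n2:foll/b4/[-]
after 8 — deliver 2→0: ·
after 9 — crash(2): n2:✗foll/b4/[-]
after 10 — recover(2): n2:foll/b4/[-]
after 11 — deliver 2→0: ·
after 12 — deliver 1→0: ·
after 13 — deliver 3→1: ·
after 14 — deliver 0→1: n1:foll/b4/[s]
after 15 — timeout(2): n2:cand/b10/[-]
after 16 — deliver 2→1: n1:foll/b10/[s]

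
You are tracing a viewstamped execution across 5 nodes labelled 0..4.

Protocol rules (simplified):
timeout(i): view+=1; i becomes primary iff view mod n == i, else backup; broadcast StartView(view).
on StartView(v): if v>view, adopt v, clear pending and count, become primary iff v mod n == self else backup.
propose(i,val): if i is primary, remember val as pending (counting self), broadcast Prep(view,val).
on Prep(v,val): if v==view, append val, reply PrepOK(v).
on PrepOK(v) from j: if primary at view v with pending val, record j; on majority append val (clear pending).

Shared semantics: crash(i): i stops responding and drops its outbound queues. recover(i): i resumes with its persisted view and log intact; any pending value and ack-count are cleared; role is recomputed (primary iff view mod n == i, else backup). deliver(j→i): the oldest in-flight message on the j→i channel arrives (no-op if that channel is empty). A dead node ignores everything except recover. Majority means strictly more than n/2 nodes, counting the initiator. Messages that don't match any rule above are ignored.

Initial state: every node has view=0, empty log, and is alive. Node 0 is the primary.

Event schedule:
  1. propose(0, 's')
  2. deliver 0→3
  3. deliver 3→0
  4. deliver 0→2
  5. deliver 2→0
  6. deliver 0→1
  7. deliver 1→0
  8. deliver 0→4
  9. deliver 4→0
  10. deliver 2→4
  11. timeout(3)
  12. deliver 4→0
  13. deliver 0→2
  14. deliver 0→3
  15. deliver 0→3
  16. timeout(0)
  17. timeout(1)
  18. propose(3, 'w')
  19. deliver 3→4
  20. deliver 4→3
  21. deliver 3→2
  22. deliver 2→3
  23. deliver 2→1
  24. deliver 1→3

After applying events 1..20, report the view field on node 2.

0

after 1 — propose(0,'s'): ·
after 2 — deliver 0→3: n3:back/v0/[s]
after 3 — deliver 3→0: ·
after 4 — deliver 0→2: n2:back/v0/[s]
after 5 — deliver 2→0: n0:prim/v0/[s]
after 6 — deliver 0→1: n1:back/v0/[s]
after 7 — deliver 1→0: ·
after 8 — deliver 0→4: n4:back/v0/[s]
after 9 — deliver 4→0: ·
after 10 — deliver 2→4: ·
after 11 — timeout(3): n3:back/v1/[s]
after 12 — deliver 4→0: ·
after 13 — deliver 0→2: ·
after 14 — deliver 0→3: ·
after 15 — deliver 0→3: ·
after 16 — timeout(0): n0:back/v1/[s]
after 17 — timeout(1): n1:prim/v1/[s]
after 18 — propose(3,'w'): ·
after 19 — deliver 3→4: n4:back/v1/[s]
after 20 — deliver 4→3: ·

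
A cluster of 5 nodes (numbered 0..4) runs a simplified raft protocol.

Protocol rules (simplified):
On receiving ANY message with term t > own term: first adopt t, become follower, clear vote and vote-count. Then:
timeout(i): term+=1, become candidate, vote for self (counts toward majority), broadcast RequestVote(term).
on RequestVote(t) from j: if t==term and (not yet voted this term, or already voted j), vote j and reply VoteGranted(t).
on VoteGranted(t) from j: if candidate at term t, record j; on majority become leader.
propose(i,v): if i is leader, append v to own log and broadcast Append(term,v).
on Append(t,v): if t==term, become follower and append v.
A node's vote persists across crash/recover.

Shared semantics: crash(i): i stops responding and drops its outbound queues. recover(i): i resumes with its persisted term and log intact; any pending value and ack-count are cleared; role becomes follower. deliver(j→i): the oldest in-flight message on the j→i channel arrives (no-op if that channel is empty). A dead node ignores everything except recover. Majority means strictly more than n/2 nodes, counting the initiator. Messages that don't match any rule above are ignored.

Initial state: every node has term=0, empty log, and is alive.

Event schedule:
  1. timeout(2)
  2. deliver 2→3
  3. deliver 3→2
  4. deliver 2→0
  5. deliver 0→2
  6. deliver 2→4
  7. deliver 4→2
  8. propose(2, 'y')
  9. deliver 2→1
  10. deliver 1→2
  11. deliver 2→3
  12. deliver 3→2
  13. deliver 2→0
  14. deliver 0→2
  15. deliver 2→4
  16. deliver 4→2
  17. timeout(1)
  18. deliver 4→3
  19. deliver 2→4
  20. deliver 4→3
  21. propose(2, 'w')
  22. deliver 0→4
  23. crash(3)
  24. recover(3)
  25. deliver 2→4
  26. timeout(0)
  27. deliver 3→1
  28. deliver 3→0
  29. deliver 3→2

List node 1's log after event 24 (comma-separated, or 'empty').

empty

e1 timeout(2): 2[cand,t=1,-]
e2 deliver 2→3: 3[foll,t=1,-]
e3 deliver 3→2: ·
e4 deliver 2→0: 0[foll,t=1,-]
e5 deliver 0→2: 2[lead,t=1,-]
e6 deliver 2→4: 4[foll,t=1,-]
e7 deliver 4→2: ·
e8 propose(2,'y'): 2[lead,t=1,y]
e9 deliver 2→1: 1[foll,t=1,-]
e10 deliver 1→2: ·
e11 deliver 2→3: 3[foll,t=1,y]
e12 deliver 3→2: ·
e13 deliver 2→0: 0[foll,t=1,y]
e14 deliver 0→2: ·
e15 deliver 2→4: 4[foll,t=1,y]
e16 deliver 4→2: ·
e17 timeout(1): 1[cand,t=2,-]
e18 deliver 4→3: ·
e19 deliver 2→4: ·
e20 deliver 4→3: ·
e21 propose(2,'w'): 2[lead,t=1,y,w]
e22 deliver 0→4: ·
e23 crash(3): 3[✗foll,t=1,y]
e24 recover(3): 3[foll,t=1,y]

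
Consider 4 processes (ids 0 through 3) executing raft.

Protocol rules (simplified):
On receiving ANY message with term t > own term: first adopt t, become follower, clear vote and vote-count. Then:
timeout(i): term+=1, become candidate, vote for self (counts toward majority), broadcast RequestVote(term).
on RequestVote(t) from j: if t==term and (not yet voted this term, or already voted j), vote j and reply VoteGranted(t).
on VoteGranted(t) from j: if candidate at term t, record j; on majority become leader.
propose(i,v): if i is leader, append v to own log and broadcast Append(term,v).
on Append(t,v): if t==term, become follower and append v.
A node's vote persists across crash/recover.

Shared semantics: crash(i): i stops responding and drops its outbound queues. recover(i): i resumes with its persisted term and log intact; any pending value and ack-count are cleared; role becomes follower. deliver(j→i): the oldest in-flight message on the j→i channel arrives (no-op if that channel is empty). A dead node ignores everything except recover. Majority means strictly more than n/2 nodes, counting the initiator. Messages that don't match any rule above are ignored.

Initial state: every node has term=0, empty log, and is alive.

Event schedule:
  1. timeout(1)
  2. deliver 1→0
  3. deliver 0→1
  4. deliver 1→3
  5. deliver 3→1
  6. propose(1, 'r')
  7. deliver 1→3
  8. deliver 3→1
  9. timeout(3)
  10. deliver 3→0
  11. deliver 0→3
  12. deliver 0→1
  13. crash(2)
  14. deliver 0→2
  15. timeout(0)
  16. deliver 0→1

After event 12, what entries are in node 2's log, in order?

empty

1. timeout(1):  <1:cand t1 ->
2. deliver 1→0:  <0:foll t1 ->
3. deliver 0→1:  nop
4. deliver 1→3:  <3:foll t1 ->
5. deliver 3→1:  <1:lead t1 ->
6. propose(1,'r'):  <1:lead t1 r>
7. deliver 1→3:  <3:foll t1 r>
8. deliver 3→1:  nop
9. timeout(3):  <3:cand t2 r>
10. deliver 3→0:  <0:foll t2 ->
11. deliver 0→3:  nop
12. deliver 0→1:  nop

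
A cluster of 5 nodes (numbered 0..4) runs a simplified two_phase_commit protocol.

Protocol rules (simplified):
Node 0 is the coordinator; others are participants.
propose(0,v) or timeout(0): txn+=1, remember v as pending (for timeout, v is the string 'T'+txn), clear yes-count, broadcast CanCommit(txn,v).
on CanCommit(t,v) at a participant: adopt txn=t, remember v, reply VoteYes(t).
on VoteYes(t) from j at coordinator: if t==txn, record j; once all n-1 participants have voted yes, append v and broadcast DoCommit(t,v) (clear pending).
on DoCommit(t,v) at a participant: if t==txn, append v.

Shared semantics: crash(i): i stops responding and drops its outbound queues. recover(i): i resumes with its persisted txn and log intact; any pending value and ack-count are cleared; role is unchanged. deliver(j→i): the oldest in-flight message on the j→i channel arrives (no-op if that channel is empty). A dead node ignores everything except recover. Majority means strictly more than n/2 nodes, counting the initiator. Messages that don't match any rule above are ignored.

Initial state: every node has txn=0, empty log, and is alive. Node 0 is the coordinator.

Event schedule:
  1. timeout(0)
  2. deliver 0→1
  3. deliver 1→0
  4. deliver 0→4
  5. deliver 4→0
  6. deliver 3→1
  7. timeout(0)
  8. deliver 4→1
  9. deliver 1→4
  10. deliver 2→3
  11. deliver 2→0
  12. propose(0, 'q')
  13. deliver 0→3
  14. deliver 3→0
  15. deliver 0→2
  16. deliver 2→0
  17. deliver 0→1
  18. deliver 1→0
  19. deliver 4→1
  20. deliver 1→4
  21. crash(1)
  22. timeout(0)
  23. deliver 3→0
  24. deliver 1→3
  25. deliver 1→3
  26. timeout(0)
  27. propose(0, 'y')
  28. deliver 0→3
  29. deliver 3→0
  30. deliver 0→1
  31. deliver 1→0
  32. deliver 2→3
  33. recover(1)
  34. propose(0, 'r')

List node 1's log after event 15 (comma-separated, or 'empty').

step 1 timeout(0): 0={coor,t=1,log=-}
step 2 deliver 0→1: 1={part,t=1,log=-}
step 3 deliver 1→0: —
step 4 deliver 0→4: 4={part,t=1,log=-}
step 5 deliver 4→0: —
step 6 deliver 3→1: —
step 7 timeout(0): 0={coor,t=2,log=-}
step 8 deliver 4→1: —
step 9 deliver 1→4: —
step 10 deliver 2→3: —
step 11 deliver 2→0: —
step 12 propose(0,'q'): 0={coor,t=3,log=-}
step 13 deliver 0→3: 3={part,t=1,log=-}
step 14 deliver 3→0: —
step 15 deliver 0→2: 2={part,t=1,log=-}

empty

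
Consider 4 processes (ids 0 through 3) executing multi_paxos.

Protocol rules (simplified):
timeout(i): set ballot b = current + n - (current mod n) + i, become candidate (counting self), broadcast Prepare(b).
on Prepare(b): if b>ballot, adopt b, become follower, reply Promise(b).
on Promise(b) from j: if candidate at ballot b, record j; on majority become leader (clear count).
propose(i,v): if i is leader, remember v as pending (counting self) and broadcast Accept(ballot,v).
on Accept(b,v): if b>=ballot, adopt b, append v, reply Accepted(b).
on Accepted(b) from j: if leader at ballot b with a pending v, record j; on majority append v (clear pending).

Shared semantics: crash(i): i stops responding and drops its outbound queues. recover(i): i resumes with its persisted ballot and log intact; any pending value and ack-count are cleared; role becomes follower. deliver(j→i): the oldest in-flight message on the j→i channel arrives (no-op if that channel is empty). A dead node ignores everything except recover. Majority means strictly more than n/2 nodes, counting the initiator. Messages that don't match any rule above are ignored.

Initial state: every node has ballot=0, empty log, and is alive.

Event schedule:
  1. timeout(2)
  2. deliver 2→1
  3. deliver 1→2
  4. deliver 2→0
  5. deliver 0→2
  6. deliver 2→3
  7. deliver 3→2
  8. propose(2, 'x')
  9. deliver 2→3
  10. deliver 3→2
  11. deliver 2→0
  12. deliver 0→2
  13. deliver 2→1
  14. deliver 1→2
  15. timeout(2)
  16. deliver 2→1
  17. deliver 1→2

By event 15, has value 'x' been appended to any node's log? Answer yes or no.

[1] timeout(2) → N2(cand b6 [-])
[2] deliver 2→1 → N1(foll b6 [-])
[3] deliver 1→2 → ∅
[4] deliver 2→0 → N0(foll b6 [-])
[5] deliver 0→2 → N2(lead b6 [-])
[6] deliver 2→3 → N3(foll b6 [-])
[7] deliver 3→2 → ∅
[8] propose(2,'x') → ∅
[9] deliver 2→3 → N3(foll b6 [x])
[10] deliver 3→2 → ∅
[11] deliver 2→0 → N0(foll b6 [x])
[12] deliver 0→2 → N2(lead b6 [x])
[13] deliver 2→1 → N1(foll b6 [x])
[14] deliver 1→2 → ∅
[15] timeout(2) → N2(cand b10 [x])

yes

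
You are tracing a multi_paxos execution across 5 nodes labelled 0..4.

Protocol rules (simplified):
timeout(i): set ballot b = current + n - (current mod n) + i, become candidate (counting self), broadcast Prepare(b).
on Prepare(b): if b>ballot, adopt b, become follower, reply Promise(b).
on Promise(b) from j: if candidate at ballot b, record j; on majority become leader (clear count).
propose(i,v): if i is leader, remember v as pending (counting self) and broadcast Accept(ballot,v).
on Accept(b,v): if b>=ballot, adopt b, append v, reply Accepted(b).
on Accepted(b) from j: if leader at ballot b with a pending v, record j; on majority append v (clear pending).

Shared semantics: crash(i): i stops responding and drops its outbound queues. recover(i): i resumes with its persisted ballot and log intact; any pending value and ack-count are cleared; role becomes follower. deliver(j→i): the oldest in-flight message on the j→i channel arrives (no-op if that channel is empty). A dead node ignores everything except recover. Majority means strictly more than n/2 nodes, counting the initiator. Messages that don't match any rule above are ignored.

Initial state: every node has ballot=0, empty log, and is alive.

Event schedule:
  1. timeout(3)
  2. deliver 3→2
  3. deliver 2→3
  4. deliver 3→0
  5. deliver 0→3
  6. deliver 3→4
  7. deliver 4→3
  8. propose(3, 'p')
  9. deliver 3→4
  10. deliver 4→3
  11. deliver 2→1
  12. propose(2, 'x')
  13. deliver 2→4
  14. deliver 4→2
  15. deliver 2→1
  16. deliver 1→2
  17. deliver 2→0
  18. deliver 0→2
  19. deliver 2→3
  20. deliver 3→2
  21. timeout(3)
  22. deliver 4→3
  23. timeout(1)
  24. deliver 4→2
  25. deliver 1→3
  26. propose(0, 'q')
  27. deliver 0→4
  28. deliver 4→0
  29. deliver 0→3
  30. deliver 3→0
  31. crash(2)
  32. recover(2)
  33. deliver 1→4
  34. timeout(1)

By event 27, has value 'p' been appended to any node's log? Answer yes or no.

yes

1. timeout(3):  <3:cand b8 ->
2. deliver 3→2:  <2:foll b8 ->
3. deliver 2→3:  nop
4. deliver 3→0:  <0:foll b8 ->
5. deliver 0→3:  <3:lead b8 ->
6. deliver 3→4:  <4:foll b8 ->
7. deliver 4→3:  nop
8. propose(3,'p'):  nop
9. deliver 3→4:  <4:foll b8 p>
10. deliver 4→3:  nop
11. deliver 2→1:  nop
12. propose(2,'x'):  nop
13. deliver 2→4:  nop
14. deliver 4→2:  nop
15. deliver 2→1:  nop
16. deliver 1→2:  nop
17. deliver 2→0:  nop
18. deliver 0→2:  nop
19. deliver 2→3:  nop
20. deliver 3→2:  <2:foll b8 p>
21. timeout(3):  <3:cand b13 ->
22. deliver 4→3:  nop
23. timeout(1):  <1:cand b6 ->
24. deliver 4→2:  nop
25. deliver 1→3:  nop
26. propose(0,'q'):  nop
27. deliver 0→4:  nop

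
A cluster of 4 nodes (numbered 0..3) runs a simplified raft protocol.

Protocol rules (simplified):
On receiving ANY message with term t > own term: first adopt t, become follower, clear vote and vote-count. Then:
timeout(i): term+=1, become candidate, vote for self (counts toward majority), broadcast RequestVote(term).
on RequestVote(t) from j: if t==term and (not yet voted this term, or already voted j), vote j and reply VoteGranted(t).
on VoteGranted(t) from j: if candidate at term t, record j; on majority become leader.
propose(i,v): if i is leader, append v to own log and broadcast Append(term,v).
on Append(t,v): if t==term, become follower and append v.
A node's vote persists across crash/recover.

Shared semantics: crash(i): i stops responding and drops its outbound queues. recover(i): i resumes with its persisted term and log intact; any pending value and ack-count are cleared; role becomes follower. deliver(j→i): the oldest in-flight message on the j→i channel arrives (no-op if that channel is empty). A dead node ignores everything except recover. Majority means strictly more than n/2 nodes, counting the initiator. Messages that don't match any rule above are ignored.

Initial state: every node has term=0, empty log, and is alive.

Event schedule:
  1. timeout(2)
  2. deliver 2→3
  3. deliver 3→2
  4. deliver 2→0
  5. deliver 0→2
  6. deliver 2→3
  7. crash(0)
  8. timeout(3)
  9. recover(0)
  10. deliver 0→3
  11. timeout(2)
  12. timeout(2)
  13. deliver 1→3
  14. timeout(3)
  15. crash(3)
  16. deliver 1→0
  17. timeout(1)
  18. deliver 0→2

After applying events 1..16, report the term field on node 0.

e1 timeout(2): 2[cand,t=1,-]
e2 deliver 2→3: 3[foll,t=1,-]
e3 deliver 3→2: ·
e4 deliver 2→0: 0[foll,t=1,-]
e5 deliver 0→2: 2[lead,t=1,-]
e6 deliver 2→3: ·
e7 crash(0): 0[✗foll,t=1,-]
e8 timeout(3): 3[cand,t=2,-]
e9 recover(0): 0[foll,t=1,-]
e10 deliver 0→3: ·
e11 timeout(2): 2[cand,t=2,-]
e12 timeout(2): 2[cand,t=3,-]
e13 deliver 1→3: ·
e14 timeout(3): 3[cand,t=3,-]
e15 crash(3): 3[✗cand,t=3,-]
e16 deliver 1→0: ·

1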